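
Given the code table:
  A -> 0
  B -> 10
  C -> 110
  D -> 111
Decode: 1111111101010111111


Decoding:
111 -> D
111 -> D
110 -> C
10 -> B
10 -> B
111 -> D
111 -> D


Result: DDCBBDD


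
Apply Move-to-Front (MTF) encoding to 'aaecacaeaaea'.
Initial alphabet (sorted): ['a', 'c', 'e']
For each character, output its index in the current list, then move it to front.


MTF encoding:
'a': index 0 in ['a', 'c', 'e'] -> ['a', 'c', 'e']
'a': index 0 in ['a', 'c', 'e'] -> ['a', 'c', 'e']
'e': index 2 in ['a', 'c', 'e'] -> ['e', 'a', 'c']
'c': index 2 in ['e', 'a', 'c'] -> ['c', 'e', 'a']
'a': index 2 in ['c', 'e', 'a'] -> ['a', 'c', 'e']
'c': index 1 in ['a', 'c', 'e'] -> ['c', 'a', 'e']
'a': index 1 in ['c', 'a', 'e'] -> ['a', 'c', 'e']
'e': index 2 in ['a', 'c', 'e'] -> ['e', 'a', 'c']
'a': index 1 in ['e', 'a', 'c'] -> ['a', 'e', 'c']
'a': index 0 in ['a', 'e', 'c'] -> ['a', 'e', 'c']
'e': index 1 in ['a', 'e', 'c'] -> ['e', 'a', 'c']
'a': index 1 in ['e', 'a', 'c'] -> ['a', 'e', 'c']


Output: [0, 0, 2, 2, 2, 1, 1, 2, 1, 0, 1, 1]


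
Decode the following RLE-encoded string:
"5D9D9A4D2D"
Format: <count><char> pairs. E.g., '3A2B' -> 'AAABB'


Expanding each <count><char> pair:
  5D -> 'DDDDD'
  9D -> 'DDDDDDDDD'
  9A -> 'AAAAAAAAA'
  4D -> 'DDDD'
  2D -> 'DD'

Decoded = DDDDDDDDDDDDDDAAAAAAAAADDDDDD


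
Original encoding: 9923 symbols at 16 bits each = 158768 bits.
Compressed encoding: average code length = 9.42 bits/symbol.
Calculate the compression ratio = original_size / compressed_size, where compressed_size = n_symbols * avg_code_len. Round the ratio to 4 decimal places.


original_size = n_symbols * orig_bits = 9923 * 16 = 158768 bits
compressed_size = n_symbols * avg_code_len = 9923 * 9.42 = 93474.66 bits
ratio = original_size / compressed_size = 158768 / 93474.66 = 1.6985

Compression ratio = 1.6985


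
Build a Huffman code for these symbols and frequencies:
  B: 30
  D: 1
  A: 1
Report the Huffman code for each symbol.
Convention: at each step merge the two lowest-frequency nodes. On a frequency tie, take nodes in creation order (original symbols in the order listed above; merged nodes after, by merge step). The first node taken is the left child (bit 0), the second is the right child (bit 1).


Huffman tree construction:
Step 1: Merge D(1) + A(1) = 2
Step 2: Merge (D+A)(2) + B(30) = 32
Read each symbol's code off the tree from the root (left child = 0, right child = 1).

Codes:
  B: 1 (length 1)
  D: 00 (length 2)
  A: 01 (length 2)
Average code length: 34/32 = 1.0625 bits/symbol


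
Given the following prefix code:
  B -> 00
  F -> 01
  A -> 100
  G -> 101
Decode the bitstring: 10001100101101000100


Decoding step by step:
Bits 100 -> A
Bits 01 -> F
Bits 100 -> A
Bits 101 -> G
Bits 101 -> G
Bits 00 -> B
Bits 01 -> F
Bits 00 -> B


Decoded message: AFAGGBFB


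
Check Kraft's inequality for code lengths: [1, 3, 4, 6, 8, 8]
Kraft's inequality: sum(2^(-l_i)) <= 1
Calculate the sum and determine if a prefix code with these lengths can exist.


Sum = 2^(-1) + 2^(-3) + 2^(-4) + 2^(-6) + 2^(-8) + 2^(-8)
    = 0.5 + 0.125 + 0.0625 + 0.015625 + 0.00390625 + 0.00390625
    = 182/256 = 0.7109375
Since 0.7109375 <= 1, Kraft's inequality IS satisfied.
A prefix code with these lengths CAN exist.

Kraft sum = 0.7109375. Satisfied.


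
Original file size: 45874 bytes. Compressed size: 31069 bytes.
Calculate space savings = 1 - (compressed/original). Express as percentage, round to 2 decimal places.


ratio = compressed/original = 31069/45874 = 0.677268
savings = 1 - ratio = 1 - 0.677268 = 0.322732
as a percentage: 0.322732 * 100 = 32.27%

Space savings = 1 - 31069/45874 = 32.27%


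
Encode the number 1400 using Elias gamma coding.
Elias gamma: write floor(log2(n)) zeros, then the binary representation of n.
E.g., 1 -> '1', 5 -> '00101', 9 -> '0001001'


num_bits = floor(log2(1400)) + 1 = 11
leading_zeros = num_bits - 1 = 10
binary(1400) = 10101111000

Elias gamma(1400) = '0000000000' + '10101111000' = 000000000010101111000 (21 bits)


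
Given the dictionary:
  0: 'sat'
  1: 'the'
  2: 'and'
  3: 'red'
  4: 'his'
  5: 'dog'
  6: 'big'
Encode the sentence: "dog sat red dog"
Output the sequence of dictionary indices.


Look up each word in the dictionary:
  'dog' -> 5
  'sat' -> 0
  'red' -> 3
  'dog' -> 5

Encoded: [5, 0, 3, 5]


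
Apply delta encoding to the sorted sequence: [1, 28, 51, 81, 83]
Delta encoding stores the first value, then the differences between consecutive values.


First value: 1
Deltas:
  28 - 1 = 27
  51 - 28 = 23
  81 - 51 = 30
  83 - 81 = 2


Delta encoded: [1, 27, 23, 30, 2]


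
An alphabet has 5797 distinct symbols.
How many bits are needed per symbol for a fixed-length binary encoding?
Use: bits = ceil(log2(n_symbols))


log2(5797) = 12.5011
Bracket: 2^12 = 4096 < 5797 <= 2^13 = 8192
So ceil(log2(5797)) = 13

bits = ceil(log2(5797)) = ceil(12.5011) = 13 bits


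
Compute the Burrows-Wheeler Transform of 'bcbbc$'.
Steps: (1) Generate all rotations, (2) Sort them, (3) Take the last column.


Rotations (sorted):
  0: $bcbbc -> last char: c
  1: bbc$bc -> last char: c
  2: bc$bcb -> last char: b
  3: bcbbc$ -> last char: $
  4: c$bcbb -> last char: b
  5: cbbc$b -> last char: b


BWT = ccb$bb


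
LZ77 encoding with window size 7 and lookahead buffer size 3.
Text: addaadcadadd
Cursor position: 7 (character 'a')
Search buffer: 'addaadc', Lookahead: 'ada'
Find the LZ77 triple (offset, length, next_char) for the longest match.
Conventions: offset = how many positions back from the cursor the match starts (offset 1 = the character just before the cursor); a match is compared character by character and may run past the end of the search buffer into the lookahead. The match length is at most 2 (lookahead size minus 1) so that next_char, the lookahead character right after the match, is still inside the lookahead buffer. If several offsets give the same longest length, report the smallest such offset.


Try each offset into the search buffer:
  offset=1 (pos 6, char 'c'): match length 0
  offset=2 (pos 5, char 'd'): match length 0
  offset=3 (pos 4, char 'a'): match length 2
  offset=4 (pos 3, char 'a'): match length 1
  offset=5 (pos 2, char 'd'): match length 0
  offset=6 (pos 1, char 'd'): match length 0
  offset=7 (pos 0, char 'a'): match length 2
Longest match has length 2, found at offsets 3, 7; take the smallest, offset 3.
next_char = character at position 7 + 2 = 9 -> 'a'

Best match: offset=3, length=2 (matching 'ad' starting at position 4)
LZ77 triple: (3, 2, 'a')


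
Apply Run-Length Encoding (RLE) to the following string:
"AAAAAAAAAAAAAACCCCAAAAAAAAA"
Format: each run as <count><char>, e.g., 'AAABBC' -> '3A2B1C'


Scanning runs left to right:
  i=0: run of 'A' x 14 -> '14A'
  i=14: run of 'C' x 4 -> '4C'
  i=18: run of 'A' x 9 -> '9A'

RLE = 14A4C9A


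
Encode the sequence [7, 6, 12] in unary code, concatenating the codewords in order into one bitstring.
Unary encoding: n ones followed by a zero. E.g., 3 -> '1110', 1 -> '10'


Encode each number as n ones followed by a terminating 0:
  7 -> 11111110 (8 bits)
  6 -> 1111110 (7 bits)
  12 -> 1111111111110 (13 bits)
Total length = 8 + 7 + 13 = 28 bits.

Unary([7, 6, 12]) = 1111111011111101111111111110 (28 bits)


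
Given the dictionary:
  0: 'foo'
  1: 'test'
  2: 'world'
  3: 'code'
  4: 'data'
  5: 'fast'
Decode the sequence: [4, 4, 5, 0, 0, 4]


Look up each index in the dictionary:
  4 -> 'data'
  4 -> 'data'
  5 -> 'fast'
  0 -> 'foo'
  0 -> 'foo'
  4 -> 'data'

Decoded: "data data fast foo foo data"


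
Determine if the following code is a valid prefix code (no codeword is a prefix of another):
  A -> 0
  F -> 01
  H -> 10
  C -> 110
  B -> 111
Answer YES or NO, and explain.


Checking each pair (does one codeword prefix another?):
  A='0' vs F='01': prefix -- VIOLATION

NO -- this is NOT a valid prefix code. A (0) is a prefix of F (01).


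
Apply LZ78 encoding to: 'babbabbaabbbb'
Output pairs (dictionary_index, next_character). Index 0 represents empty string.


LZ78 encoding steps:
Dictionary: {0: ''}
Step 1: w='' (idx 0), next='b' -> output (0, 'b'), add 'b' as idx 1
Step 2: w='' (idx 0), next='a' -> output (0, 'a'), add 'a' as idx 2
Step 3: w='b' (idx 1), next='b' -> output (1, 'b'), add 'bb' as idx 3
Step 4: w='a' (idx 2), next='b' -> output (2, 'b'), add 'ab' as idx 4
Step 5: w='b' (idx 1), next='a' -> output (1, 'a'), add 'ba' as idx 5
Step 6: w='ab' (idx 4), next='b' -> output (4, 'b'), add 'abb' as idx 6
Step 7: w='bb' (idx 3), end of input -> output (3, '')


Encoded: [(0, 'b'), (0, 'a'), (1, 'b'), (2, 'b'), (1, 'a'), (4, 'b'), (3, '')]


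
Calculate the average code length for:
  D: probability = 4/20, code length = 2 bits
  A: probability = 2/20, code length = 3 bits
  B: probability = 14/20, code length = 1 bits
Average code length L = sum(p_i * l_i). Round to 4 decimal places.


Weighted contributions p_i * l_i:
  D: (4/20) * 2 = 8/20
  A: (2/20) * 3 = 6/20
  B: (14/20) * 1 = 14/20
Sum = (8 + 6 + 14)/20 = 28/20

L = 28/20 = 1.4000 bits/symbol


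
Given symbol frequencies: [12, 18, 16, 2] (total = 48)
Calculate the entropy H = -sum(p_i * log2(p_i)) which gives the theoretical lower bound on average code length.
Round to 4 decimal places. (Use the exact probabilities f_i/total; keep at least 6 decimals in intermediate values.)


Per-symbol terms -p_i * log2(p_i) with p_i = f_i/48:
  p = 12/48 = 0.250000: log2(p) = -2.000000, -p*log2(p) = 0.500000
  p = 18/48 = 0.375000: log2(p) = -1.415037, -p*log2(p) = 0.530639
  p = 16/48 = 0.333333: log2(p) = -1.584963, -p*log2(p) = 0.528321
  p = 2/48 = 0.041667: log2(p) = -4.584963, -p*log2(p) = 0.191040
H = 0.500000 + 0.530639 + 0.528321 + 0.191040 = 1.750000

H = 1.75 bits/symbol


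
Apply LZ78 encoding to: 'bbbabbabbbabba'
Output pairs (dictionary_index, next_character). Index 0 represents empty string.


LZ78 encoding steps:
Dictionary: {0: ''}
Step 1: w='' (idx 0), next='b' -> output (0, 'b'), add 'b' as idx 1
Step 2: w='b' (idx 1), next='b' -> output (1, 'b'), add 'bb' as idx 2
Step 3: w='' (idx 0), next='a' -> output (0, 'a'), add 'a' as idx 3
Step 4: w='bb' (idx 2), next='a' -> output (2, 'a'), add 'bba' as idx 4
Step 5: w='bb' (idx 2), next='b' -> output (2, 'b'), add 'bbb' as idx 5
Step 6: w='a' (idx 3), next='b' -> output (3, 'b'), add 'ab' as idx 6
Step 7: w='b' (idx 1), next='a' -> output (1, 'a'), add 'ba' as idx 7


Encoded: [(0, 'b'), (1, 'b'), (0, 'a'), (2, 'a'), (2, 'b'), (3, 'b'), (1, 'a')]


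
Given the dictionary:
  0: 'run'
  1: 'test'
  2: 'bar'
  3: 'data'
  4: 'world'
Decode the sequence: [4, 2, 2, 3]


Look up each index in the dictionary:
  4 -> 'world'
  2 -> 'bar'
  2 -> 'bar'
  3 -> 'data'

Decoded: "world bar bar data"


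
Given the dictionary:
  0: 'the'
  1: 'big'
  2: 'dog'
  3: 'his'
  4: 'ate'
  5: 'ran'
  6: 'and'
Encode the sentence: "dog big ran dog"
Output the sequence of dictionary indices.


Look up each word in the dictionary:
  'dog' -> 2
  'big' -> 1
  'ran' -> 5
  'dog' -> 2

Encoded: [2, 1, 5, 2]


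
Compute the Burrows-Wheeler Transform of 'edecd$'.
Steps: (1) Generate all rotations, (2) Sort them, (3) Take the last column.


Rotations (sorted):
  0: $edecd -> last char: d
  1: cd$ede -> last char: e
  2: d$edec -> last char: c
  3: decd$e -> last char: e
  4: ecd$ed -> last char: d
  5: edecd$ -> last char: $


BWT = deced$


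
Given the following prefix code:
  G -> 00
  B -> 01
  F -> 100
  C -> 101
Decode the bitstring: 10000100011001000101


Decoding step by step:
Bits 100 -> F
Bits 00 -> G
Bits 100 -> F
Bits 01 -> B
Bits 100 -> F
Bits 100 -> F
Bits 01 -> B
Bits 01 -> B


Decoded message: FGFBFFBB


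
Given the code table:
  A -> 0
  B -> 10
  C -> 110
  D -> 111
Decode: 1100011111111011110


Decoding:
110 -> C
0 -> A
0 -> A
111 -> D
111 -> D
110 -> C
111 -> D
10 -> B


Result: CAADDCDB


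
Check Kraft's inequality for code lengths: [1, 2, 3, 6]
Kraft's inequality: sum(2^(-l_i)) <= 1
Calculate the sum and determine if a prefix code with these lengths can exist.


Sum = 2^(-1) + 2^(-2) + 2^(-3) + 2^(-6)
    = 0.5 + 0.25 + 0.125 + 0.015625
    = 57/64 = 0.890625
Since 0.890625 <= 1, Kraft's inequality IS satisfied.
A prefix code with these lengths CAN exist.

Kraft sum = 0.890625. Satisfied.


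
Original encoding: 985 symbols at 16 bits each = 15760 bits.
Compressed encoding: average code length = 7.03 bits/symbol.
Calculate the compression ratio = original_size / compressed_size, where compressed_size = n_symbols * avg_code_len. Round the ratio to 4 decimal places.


original_size = n_symbols * orig_bits = 985 * 16 = 15760 bits
compressed_size = n_symbols * avg_code_len = 985 * 7.03 = 6924.55 bits
ratio = original_size / compressed_size = 15760 / 6924.55 = 2.276

Compression ratio = 2.276


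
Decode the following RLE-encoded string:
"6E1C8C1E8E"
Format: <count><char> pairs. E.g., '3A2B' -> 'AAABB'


Expanding each <count><char> pair:
  6E -> 'EEEEEE'
  1C -> 'C'
  8C -> 'CCCCCCCC'
  1E -> 'E'
  8E -> 'EEEEEEEE'

Decoded = EEEEEECCCCCCCCCEEEEEEEEE


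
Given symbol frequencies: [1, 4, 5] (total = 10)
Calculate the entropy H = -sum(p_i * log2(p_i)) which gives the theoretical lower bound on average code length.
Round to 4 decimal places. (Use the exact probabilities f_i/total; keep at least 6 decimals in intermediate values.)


Per-symbol terms -p_i * log2(p_i) with p_i = f_i/10:
  p = 1/10 = 0.100000: log2(p) = -3.321928, -p*log2(p) = 0.332193
  p = 4/10 = 0.400000: log2(p) = -1.321928, -p*log2(p) = 0.528771
  p = 5/10 = 0.500000: log2(p) = -1.000000, -p*log2(p) = 0.500000
H = 0.332193 + 0.528771 + 0.500000 = 1.360964

H = 1.361 bits/symbol


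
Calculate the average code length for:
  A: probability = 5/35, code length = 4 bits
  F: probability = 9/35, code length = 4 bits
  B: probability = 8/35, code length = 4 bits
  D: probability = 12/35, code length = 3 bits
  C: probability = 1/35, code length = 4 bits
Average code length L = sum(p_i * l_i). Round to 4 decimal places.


Weighted contributions p_i * l_i:
  A: (5/35) * 4 = 20/35
  F: (9/35) * 4 = 36/35
  B: (8/35) * 4 = 32/35
  D: (12/35) * 3 = 36/35
  C: (1/35) * 4 = 4/35
Sum = (20 + 36 + 32 + 36 + 4)/35 = 128/35

L = 128/35 = 3.6571 bits/symbol


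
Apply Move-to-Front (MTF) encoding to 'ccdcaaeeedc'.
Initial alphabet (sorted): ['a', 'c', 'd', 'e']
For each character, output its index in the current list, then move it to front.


MTF encoding:
'c': index 1 in ['a', 'c', 'd', 'e'] -> ['c', 'a', 'd', 'e']
'c': index 0 in ['c', 'a', 'd', 'e'] -> ['c', 'a', 'd', 'e']
'd': index 2 in ['c', 'a', 'd', 'e'] -> ['d', 'c', 'a', 'e']
'c': index 1 in ['d', 'c', 'a', 'e'] -> ['c', 'd', 'a', 'e']
'a': index 2 in ['c', 'd', 'a', 'e'] -> ['a', 'c', 'd', 'e']
'a': index 0 in ['a', 'c', 'd', 'e'] -> ['a', 'c', 'd', 'e']
'e': index 3 in ['a', 'c', 'd', 'e'] -> ['e', 'a', 'c', 'd']
'e': index 0 in ['e', 'a', 'c', 'd'] -> ['e', 'a', 'c', 'd']
'e': index 0 in ['e', 'a', 'c', 'd'] -> ['e', 'a', 'c', 'd']
'd': index 3 in ['e', 'a', 'c', 'd'] -> ['d', 'e', 'a', 'c']
'c': index 3 in ['d', 'e', 'a', 'c'] -> ['c', 'd', 'e', 'a']


Output: [1, 0, 2, 1, 2, 0, 3, 0, 0, 3, 3]


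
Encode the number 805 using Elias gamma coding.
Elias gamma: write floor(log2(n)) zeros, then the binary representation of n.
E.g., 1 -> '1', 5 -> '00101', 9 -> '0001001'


num_bits = floor(log2(805)) + 1 = 10
leading_zeros = num_bits - 1 = 9
binary(805) = 1100100101

Elias gamma(805) = '000000000' + '1100100101' = 0000000001100100101 (19 bits)


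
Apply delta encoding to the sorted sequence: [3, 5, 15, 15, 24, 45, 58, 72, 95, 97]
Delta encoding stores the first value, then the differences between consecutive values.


First value: 3
Deltas:
  5 - 3 = 2
  15 - 5 = 10
  15 - 15 = 0
  24 - 15 = 9
  45 - 24 = 21
  58 - 45 = 13
  72 - 58 = 14
  95 - 72 = 23
  97 - 95 = 2


Delta encoded: [3, 2, 10, 0, 9, 21, 13, 14, 23, 2]


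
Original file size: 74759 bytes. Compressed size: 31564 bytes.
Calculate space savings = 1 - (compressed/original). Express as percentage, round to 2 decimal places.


ratio = compressed/original = 31564/74759 = 0.42221
savings = 1 - ratio = 1 - 0.42221 = 0.57779
as a percentage: 0.57779 * 100 = 57.78%

Space savings = 1 - 31564/74759 = 57.78%


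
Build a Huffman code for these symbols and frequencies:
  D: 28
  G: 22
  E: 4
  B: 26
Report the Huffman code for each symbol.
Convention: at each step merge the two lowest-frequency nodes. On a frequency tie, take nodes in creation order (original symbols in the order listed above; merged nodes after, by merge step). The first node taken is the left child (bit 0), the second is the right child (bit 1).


Huffman tree construction:
Step 1: Merge E(4) + G(22) = 26
Step 2: Merge B(26) + (E+G)(26) = 52
Step 3: Merge D(28) + (B+(E+G))(52) = 80
Read each symbol's code off the tree from the root (left child = 0, right child = 1).

Codes:
  D: 0 (length 1)
  G: 111 (length 3)
  E: 110 (length 3)
  B: 10 (length 2)
Average code length: 158/80 = 1.9750 bits/symbol


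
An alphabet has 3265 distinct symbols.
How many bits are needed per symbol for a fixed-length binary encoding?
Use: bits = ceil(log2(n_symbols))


log2(3265) = 11.6729
Bracket: 2^11 = 2048 < 3265 <= 2^12 = 4096
So ceil(log2(3265)) = 12

bits = ceil(log2(3265)) = ceil(11.6729) = 12 bits


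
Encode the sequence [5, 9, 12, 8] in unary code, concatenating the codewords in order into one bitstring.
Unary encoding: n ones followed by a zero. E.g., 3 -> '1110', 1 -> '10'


Encode each number as n ones followed by a terminating 0:
  5 -> 111110 (6 bits)
  9 -> 1111111110 (10 bits)
  12 -> 1111111111110 (13 bits)
  8 -> 111111110 (9 bits)
Total length = 6 + 10 + 13 + 9 = 38 bits.

Unary([5, 9, 12, 8]) = 11111011111111101111111111110111111110 (38 bits)


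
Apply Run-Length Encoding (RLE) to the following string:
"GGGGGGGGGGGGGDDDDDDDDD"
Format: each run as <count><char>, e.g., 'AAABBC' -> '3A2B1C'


Scanning runs left to right:
  i=0: run of 'G' x 13 -> '13G'
  i=13: run of 'D' x 9 -> '9D'

RLE = 13G9D


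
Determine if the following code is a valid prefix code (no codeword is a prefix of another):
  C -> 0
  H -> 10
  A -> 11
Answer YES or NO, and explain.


Checking each pair (does one codeword prefix another?):
  C='0' vs H='10': no prefix
  C='0' vs A='11': no prefix
  H='10' vs C='0': no prefix
  H='10' vs A='11': no prefix
  A='11' vs C='0': no prefix
  A='11' vs H='10': no prefix
No violation found over all pairs.

YES -- this is a valid prefix code. No codeword is a prefix of any other codeword.


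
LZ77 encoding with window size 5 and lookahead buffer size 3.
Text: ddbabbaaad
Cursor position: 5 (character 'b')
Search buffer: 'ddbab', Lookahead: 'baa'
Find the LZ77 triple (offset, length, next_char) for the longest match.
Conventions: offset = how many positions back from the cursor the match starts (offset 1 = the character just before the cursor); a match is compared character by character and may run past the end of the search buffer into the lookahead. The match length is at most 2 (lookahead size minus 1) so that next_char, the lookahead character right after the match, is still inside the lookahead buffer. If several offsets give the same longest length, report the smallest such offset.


Try each offset into the search buffer:
  offset=1 (pos 4, char 'b'): match length 1
  offset=2 (pos 3, char 'a'): match length 0
  offset=3 (pos 2, char 'b'): match length 2
  offset=4 (pos 1, char 'd'): match length 0
  offset=5 (pos 0, char 'd'): match length 0
Longest match has length 2 at offset 3.
next_char = character at position 5 + 2 = 7 -> 'a'

Best match: offset=3, length=2 (matching 'ba' starting at position 2)
LZ77 triple: (3, 2, 'a')


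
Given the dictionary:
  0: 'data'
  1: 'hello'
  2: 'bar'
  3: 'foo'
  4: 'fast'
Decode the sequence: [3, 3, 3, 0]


Look up each index in the dictionary:
  3 -> 'foo'
  3 -> 'foo'
  3 -> 'foo'
  0 -> 'data'

Decoded: "foo foo foo data"


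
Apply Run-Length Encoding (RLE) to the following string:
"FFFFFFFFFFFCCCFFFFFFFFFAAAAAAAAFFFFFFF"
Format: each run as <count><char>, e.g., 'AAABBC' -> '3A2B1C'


Scanning runs left to right:
  i=0: run of 'F' x 11 -> '11F'
  i=11: run of 'C' x 3 -> '3C'
  i=14: run of 'F' x 9 -> '9F'
  i=23: run of 'A' x 8 -> '8A'
  i=31: run of 'F' x 7 -> '7F'

RLE = 11F3C9F8A7F


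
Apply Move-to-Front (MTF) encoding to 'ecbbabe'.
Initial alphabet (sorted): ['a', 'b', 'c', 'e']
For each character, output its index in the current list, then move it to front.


MTF encoding:
'e': index 3 in ['a', 'b', 'c', 'e'] -> ['e', 'a', 'b', 'c']
'c': index 3 in ['e', 'a', 'b', 'c'] -> ['c', 'e', 'a', 'b']
'b': index 3 in ['c', 'e', 'a', 'b'] -> ['b', 'c', 'e', 'a']
'b': index 0 in ['b', 'c', 'e', 'a'] -> ['b', 'c', 'e', 'a']
'a': index 3 in ['b', 'c', 'e', 'a'] -> ['a', 'b', 'c', 'e']
'b': index 1 in ['a', 'b', 'c', 'e'] -> ['b', 'a', 'c', 'e']
'e': index 3 in ['b', 'a', 'c', 'e'] -> ['e', 'b', 'a', 'c']


Output: [3, 3, 3, 0, 3, 1, 3]


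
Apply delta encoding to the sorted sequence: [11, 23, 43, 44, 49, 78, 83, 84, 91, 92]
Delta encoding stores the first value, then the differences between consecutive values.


First value: 11
Deltas:
  23 - 11 = 12
  43 - 23 = 20
  44 - 43 = 1
  49 - 44 = 5
  78 - 49 = 29
  83 - 78 = 5
  84 - 83 = 1
  91 - 84 = 7
  92 - 91 = 1


Delta encoded: [11, 12, 20, 1, 5, 29, 5, 1, 7, 1]


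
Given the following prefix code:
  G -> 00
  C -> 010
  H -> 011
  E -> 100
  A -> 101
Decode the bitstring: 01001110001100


Decoding step by step:
Bits 010 -> C
Bits 011 -> H
Bits 100 -> E
Bits 011 -> H
Bits 00 -> G


Decoded message: CHEHG


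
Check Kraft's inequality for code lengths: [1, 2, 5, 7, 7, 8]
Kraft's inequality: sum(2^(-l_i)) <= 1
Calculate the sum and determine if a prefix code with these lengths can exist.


Sum = 2^(-1) + 2^(-2) + 2^(-5) + 2^(-7) + 2^(-7) + 2^(-8)
    = 0.5 + 0.25 + 0.03125 + 0.0078125 + 0.0078125 + 0.00390625
    = 205/256 = 0.80078125
Since 0.80078125 <= 1, Kraft's inequality IS satisfied.
A prefix code with these lengths CAN exist.

Kraft sum = 0.80078125. Satisfied.


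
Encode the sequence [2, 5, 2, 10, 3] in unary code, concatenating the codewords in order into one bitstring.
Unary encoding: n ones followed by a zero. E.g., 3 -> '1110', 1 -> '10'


Encode each number as n ones followed by a terminating 0:
  2 -> 110 (3 bits)
  5 -> 111110 (6 bits)
  2 -> 110 (3 bits)
  10 -> 11111111110 (11 bits)
  3 -> 1110 (4 bits)
Total length = 3 + 6 + 3 + 11 + 4 = 27 bits.

Unary([2, 5, 2, 10, 3]) = 110111110110111111111101110 (27 bits)


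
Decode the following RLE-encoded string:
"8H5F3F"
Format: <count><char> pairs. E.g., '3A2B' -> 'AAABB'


Expanding each <count><char> pair:
  8H -> 'HHHHHHHH'
  5F -> 'FFFFF'
  3F -> 'FFF'

Decoded = HHHHHHHHFFFFFFFF


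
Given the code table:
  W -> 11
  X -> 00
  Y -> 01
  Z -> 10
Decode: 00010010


Decoding:
00 -> X
01 -> Y
00 -> X
10 -> Z


Result: XYXZ


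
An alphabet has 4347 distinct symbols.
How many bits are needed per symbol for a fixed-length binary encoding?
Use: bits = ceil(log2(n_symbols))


log2(4347) = 12.0858
Bracket: 2^12 = 4096 < 4347 <= 2^13 = 8192
So ceil(log2(4347)) = 13

bits = ceil(log2(4347)) = ceil(12.0858) = 13 bits


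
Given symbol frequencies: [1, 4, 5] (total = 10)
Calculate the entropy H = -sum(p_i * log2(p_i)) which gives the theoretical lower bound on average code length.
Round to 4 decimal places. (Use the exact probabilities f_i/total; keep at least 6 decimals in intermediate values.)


Per-symbol terms -p_i * log2(p_i) with p_i = f_i/10:
  p = 1/10 = 0.100000: log2(p) = -3.321928, -p*log2(p) = 0.332193
  p = 4/10 = 0.400000: log2(p) = -1.321928, -p*log2(p) = 0.528771
  p = 5/10 = 0.500000: log2(p) = -1.000000, -p*log2(p) = 0.500000
H = 0.332193 + 0.528771 + 0.500000 = 1.360964

H = 1.361 bits/symbol


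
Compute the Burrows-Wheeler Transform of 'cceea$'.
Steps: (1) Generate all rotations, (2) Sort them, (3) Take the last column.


Rotations (sorted):
  0: $cceea -> last char: a
  1: a$ccee -> last char: e
  2: cceea$ -> last char: $
  3: ceea$c -> last char: c
  4: ea$cce -> last char: e
  5: eea$cc -> last char: c


BWT = ae$cec


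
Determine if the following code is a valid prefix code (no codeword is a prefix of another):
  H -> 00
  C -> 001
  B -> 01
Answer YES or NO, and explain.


Checking each pair (does one codeword prefix another?):
  H='00' vs C='001': prefix -- VIOLATION

NO -- this is NOT a valid prefix code. H (00) is a prefix of C (001).


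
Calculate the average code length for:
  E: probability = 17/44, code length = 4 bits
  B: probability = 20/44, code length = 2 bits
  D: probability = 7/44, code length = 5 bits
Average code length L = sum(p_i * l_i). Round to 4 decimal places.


Weighted contributions p_i * l_i:
  E: (17/44) * 4 = 68/44
  B: (20/44) * 2 = 40/44
  D: (7/44) * 5 = 35/44
Sum = (68 + 40 + 35)/44 = 143/44

L = 143/44 = 3.2500 bits/symbol


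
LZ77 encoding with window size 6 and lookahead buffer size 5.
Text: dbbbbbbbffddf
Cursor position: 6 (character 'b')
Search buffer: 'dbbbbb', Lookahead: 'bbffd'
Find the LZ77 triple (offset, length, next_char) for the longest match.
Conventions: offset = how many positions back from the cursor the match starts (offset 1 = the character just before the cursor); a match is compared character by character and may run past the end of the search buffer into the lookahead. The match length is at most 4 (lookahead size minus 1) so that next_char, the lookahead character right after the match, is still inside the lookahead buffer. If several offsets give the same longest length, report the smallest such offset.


Try each offset into the search buffer:
  offset=1 (pos 5, char 'b'): match length 2
  offset=2 (pos 4, char 'b'): match length 2
  offset=3 (pos 3, char 'b'): match length 2
  offset=4 (pos 2, char 'b'): match length 2
  offset=5 (pos 1, char 'b'): match length 2
  offset=6 (pos 0, char 'd'): match length 0
Longest match has length 2, found at offsets 1, 2, 3, 4, 5; take the smallest, offset 1.
next_char = character at position 6 + 2 = 8 -> 'f'

Best match: offset=1, length=2 (matching 'bb' starting at position 5)
LZ77 triple: (1, 2, 'f')


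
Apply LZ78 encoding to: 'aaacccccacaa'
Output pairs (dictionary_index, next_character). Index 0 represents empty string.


LZ78 encoding steps:
Dictionary: {0: ''}
Step 1: w='' (idx 0), next='a' -> output (0, 'a'), add 'a' as idx 1
Step 2: w='a' (idx 1), next='a' -> output (1, 'a'), add 'aa' as idx 2
Step 3: w='' (idx 0), next='c' -> output (0, 'c'), add 'c' as idx 3
Step 4: w='c' (idx 3), next='c' -> output (3, 'c'), add 'cc' as idx 4
Step 5: w='cc' (idx 4), next='a' -> output (4, 'a'), add 'cca' as idx 5
Step 6: w='c' (idx 3), next='a' -> output (3, 'a'), add 'ca' as idx 6
Step 7: w='a' (idx 1), end of input -> output (1, '')


Encoded: [(0, 'a'), (1, 'a'), (0, 'c'), (3, 'c'), (4, 'a'), (3, 'a'), (1, '')]


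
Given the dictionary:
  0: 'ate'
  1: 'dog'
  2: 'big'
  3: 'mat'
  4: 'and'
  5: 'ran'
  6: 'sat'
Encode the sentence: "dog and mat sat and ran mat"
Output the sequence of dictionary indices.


Look up each word in the dictionary:
  'dog' -> 1
  'and' -> 4
  'mat' -> 3
  'sat' -> 6
  'and' -> 4
  'ran' -> 5
  'mat' -> 3

Encoded: [1, 4, 3, 6, 4, 5, 3]


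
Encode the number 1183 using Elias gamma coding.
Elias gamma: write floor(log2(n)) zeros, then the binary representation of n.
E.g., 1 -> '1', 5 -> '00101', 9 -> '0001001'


num_bits = floor(log2(1183)) + 1 = 11
leading_zeros = num_bits - 1 = 10
binary(1183) = 10010011111

Elias gamma(1183) = '0000000000' + '10010011111' = 000000000010010011111 (21 bits)


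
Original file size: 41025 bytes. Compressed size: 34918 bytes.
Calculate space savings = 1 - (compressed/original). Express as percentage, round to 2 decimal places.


ratio = compressed/original = 34918/41025 = 0.85114
savings = 1 - ratio = 1 - 0.85114 = 0.14886
as a percentage: 0.14886 * 100 = 14.89%

Space savings = 1 - 34918/41025 = 14.89%


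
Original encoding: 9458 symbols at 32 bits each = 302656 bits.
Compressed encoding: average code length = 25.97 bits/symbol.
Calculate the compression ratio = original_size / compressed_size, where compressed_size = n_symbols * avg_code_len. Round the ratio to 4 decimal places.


original_size = n_symbols * orig_bits = 9458 * 32 = 302656 bits
compressed_size = n_symbols * avg_code_len = 9458 * 25.97 = 245624.26 bits
ratio = original_size / compressed_size = 302656 / 245624.26 = 1.2322

Compression ratio = 1.2322


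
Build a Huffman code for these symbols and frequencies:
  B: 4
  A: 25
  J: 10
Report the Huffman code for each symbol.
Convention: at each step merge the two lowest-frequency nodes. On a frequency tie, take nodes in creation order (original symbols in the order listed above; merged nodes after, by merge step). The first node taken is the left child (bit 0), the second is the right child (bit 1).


Huffman tree construction:
Step 1: Merge B(4) + J(10) = 14
Step 2: Merge (B+J)(14) + A(25) = 39
Read each symbol's code off the tree from the root (left child = 0, right child = 1).

Codes:
  B: 00 (length 2)
  A: 1 (length 1)
  J: 01 (length 2)
Average code length: 53/39 = 1.3590 bits/symbol


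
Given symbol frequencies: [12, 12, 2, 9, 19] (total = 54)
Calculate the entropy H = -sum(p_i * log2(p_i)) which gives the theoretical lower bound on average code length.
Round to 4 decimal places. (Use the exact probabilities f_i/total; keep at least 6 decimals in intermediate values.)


Per-symbol terms -p_i * log2(p_i) with p_i = f_i/54:
  p = 12/54 = 0.222222: log2(p) = -2.169925, -p*log2(p) = 0.482206
  p = 12/54 = 0.222222: log2(p) = -2.169925, -p*log2(p) = 0.482206
  p = 2/54 = 0.037037: log2(p) = -4.754888, -p*log2(p) = 0.176107
  p = 9/54 = 0.166667: log2(p) = -2.584963, -p*log2(p) = 0.430827
  p = 19/54 = 0.351852: log2(p) = -1.506960, -p*log2(p) = 0.530227
H = 0.482206 + 0.482206 + 0.176107 + 0.430827 + 0.530227 = 2.101573

H = 2.1016 bits/symbol


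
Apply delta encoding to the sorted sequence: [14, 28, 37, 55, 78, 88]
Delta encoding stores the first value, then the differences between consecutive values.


First value: 14
Deltas:
  28 - 14 = 14
  37 - 28 = 9
  55 - 37 = 18
  78 - 55 = 23
  88 - 78 = 10


Delta encoded: [14, 14, 9, 18, 23, 10]


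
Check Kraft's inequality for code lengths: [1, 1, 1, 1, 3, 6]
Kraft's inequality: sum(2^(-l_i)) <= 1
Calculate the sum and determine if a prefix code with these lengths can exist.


Sum = 2^(-1) + 2^(-1) + 2^(-1) + 2^(-1) + 2^(-3) + 2^(-6)
    = 0.5 + 0.5 + 0.5 + 0.5 + 0.125 + 0.015625
    = 137/64 = 2.140625
Since 2.140625 > 1, Kraft's inequality is NOT satisfied.
A prefix code with these lengths CANNOT exist.

Kraft sum = 2.140625. Not satisfied.


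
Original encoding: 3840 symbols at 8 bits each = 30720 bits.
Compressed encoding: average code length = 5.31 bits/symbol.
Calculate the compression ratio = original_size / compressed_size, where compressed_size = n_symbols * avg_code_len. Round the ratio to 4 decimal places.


original_size = n_symbols * orig_bits = 3840 * 8 = 30720 bits
compressed_size = n_symbols * avg_code_len = 3840 * 5.31 = 20390.4 bits
ratio = original_size / compressed_size = 30720 / 20390.4 = 1.5066

Compression ratio = 1.5066


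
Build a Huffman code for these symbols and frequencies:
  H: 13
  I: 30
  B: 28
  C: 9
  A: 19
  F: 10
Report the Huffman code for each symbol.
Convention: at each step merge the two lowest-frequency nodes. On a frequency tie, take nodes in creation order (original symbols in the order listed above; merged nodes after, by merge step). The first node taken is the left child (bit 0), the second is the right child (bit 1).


Huffman tree construction:
Step 1: Merge C(9) + F(10) = 19
Step 2: Merge H(13) + A(19) = 32
Step 3: Merge (C+F)(19) + B(28) = 47
Step 4: Merge I(30) + (H+A)(32) = 62
Step 5: Merge ((C+F)+B)(47) + (I+(H+A))(62) = 109
Read each symbol's code off the tree from the root (left child = 0, right child = 1).

Codes:
  H: 110 (length 3)
  I: 10 (length 2)
  B: 01 (length 2)
  C: 000 (length 3)
  A: 111 (length 3)
  F: 001 (length 3)
Average code length: 269/109 = 2.4679 bits/symbol


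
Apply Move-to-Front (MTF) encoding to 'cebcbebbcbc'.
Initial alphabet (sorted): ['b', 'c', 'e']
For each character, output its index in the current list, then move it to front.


MTF encoding:
'c': index 1 in ['b', 'c', 'e'] -> ['c', 'b', 'e']
'e': index 2 in ['c', 'b', 'e'] -> ['e', 'c', 'b']
'b': index 2 in ['e', 'c', 'b'] -> ['b', 'e', 'c']
'c': index 2 in ['b', 'e', 'c'] -> ['c', 'b', 'e']
'b': index 1 in ['c', 'b', 'e'] -> ['b', 'c', 'e']
'e': index 2 in ['b', 'c', 'e'] -> ['e', 'b', 'c']
'b': index 1 in ['e', 'b', 'c'] -> ['b', 'e', 'c']
'b': index 0 in ['b', 'e', 'c'] -> ['b', 'e', 'c']
'c': index 2 in ['b', 'e', 'c'] -> ['c', 'b', 'e']
'b': index 1 in ['c', 'b', 'e'] -> ['b', 'c', 'e']
'c': index 1 in ['b', 'c', 'e'] -> ['c', 'b', 'e']


Output: [1, 2, 2, 2, 1, 2, 1, 0, 2, 1, 1]


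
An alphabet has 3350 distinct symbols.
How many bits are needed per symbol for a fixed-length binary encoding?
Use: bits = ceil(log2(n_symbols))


log2(3350) = 11.7099
Bracket: 2^11 = 2048 < 3350 <= 2^12 = 4096
So ceil(log2(3350)) = 12

bits = ceil(log2(3350)) = ceil(11.7099) = 12 bits


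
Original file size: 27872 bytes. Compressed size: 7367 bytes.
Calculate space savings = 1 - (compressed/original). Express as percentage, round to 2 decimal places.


ratio = compressed/original = 7367/27872 = 0.264315
savings = 1 - ratio = 1 - 0.264315 = 0.735685
as a percentage: 0.735685 * 100 = 73.57%

Space savings = 1 - 7367/27872 = 73.57%


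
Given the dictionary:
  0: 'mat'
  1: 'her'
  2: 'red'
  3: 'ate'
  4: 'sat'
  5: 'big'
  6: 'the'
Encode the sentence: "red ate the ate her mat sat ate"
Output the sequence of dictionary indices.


Look up each word in the dictionary:
  'red' -> 2
  'ate' -> 3
  'the' -> 6
  'ate' -> 3
  'her' -> 1
  'mat' -> 0
  'sat' -> 4
  'ate' -> 3

Encoded: [2, 3, 6, 3, 1, 0, 4, 3]


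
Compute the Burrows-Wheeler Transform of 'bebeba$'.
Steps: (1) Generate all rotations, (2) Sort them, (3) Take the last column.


Rotations (sorted):
  0: $bebeba -> last char: a
  1: a$bebeb -> last char: b
  2: ba$bebe -> last char: e
  3: beba$be -> last char: e
  4: bebeba$ -> last char: $
  5: eba$beb -> last char: b
  6: ebeba$b -> last char: b


BWT = abee$bb


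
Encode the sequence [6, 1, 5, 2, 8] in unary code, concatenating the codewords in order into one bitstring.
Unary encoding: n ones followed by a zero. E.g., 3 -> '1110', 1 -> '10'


Encode each number as n ones followed by a terminating 0:
  6 -> 1111110 (7 bits)
  1 -> 10 (2 bits)
  5 -> 111110 (6 bits)
  2 -> 110 (3 bits)
  8 -> 111111110 (9 bits)
Total length = 7 + 2 + 6 + 3 + 9 = 27 bits.

Unary([6, 1, 5, 2, 8]) = 111111010111110110111111110 (27 bits)


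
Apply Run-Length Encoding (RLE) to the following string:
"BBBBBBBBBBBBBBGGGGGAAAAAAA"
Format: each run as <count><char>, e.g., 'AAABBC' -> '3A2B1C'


Scanning runs left to right:
  i=0: run of 'B' x 14 -> '14B'
  i=14: run of 'G' x 5 -> '5G'
  i=19: run of 'A' x 7 -> '7A'

RLE = 14B5G7A


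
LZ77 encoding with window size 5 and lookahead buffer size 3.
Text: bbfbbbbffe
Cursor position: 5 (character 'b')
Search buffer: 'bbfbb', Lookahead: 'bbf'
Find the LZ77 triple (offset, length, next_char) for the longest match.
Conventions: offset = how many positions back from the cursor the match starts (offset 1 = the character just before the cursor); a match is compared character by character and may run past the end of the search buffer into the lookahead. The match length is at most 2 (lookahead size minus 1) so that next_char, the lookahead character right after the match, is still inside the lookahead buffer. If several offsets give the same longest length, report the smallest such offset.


Try each offset into the search buffer:
  offset=1 (pos 4, char 'b'): match length 2
  offset=2 (pos 3, char 'b'): match length 2
  offset=3 (pos 2, char 'f'): match length 0
  offset=4 (pos 1, char 'b'): match length 1
  offset=5 (pos 0, char 'b'): match length 2
Longest match has length 2, found at offsets 1, 2, 5; take the smallest, offset 1.
next_char = character at position 5 + 2 = 7 -> 'f'

Best match: offset=1, length=2 (matching 'bb' starting at position 4)
LZ77 triple: (1, 2, 'f')


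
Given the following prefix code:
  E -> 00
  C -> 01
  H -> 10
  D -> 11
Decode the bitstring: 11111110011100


Decoding step by step:
Bits 11 -> D
Bits 11 -> D
Bits 11 -> D
Bits 10 -> H
Bits 01 -> C
Bits 11 -> D
Bits 00 -> E


Decoded message: DDDHCDE


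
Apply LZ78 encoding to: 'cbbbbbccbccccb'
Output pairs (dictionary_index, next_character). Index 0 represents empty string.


LZ78 encoding steps:
Dictionary: {0: ''}
Step 1: w='' (idx 0), next='c' -> output (0, 'c'), add 'c' as idx 1
Step 2: w='' (idx 0), next='b' -> output (0, 'b'), add 'b' as idx 2
Step 3: w='b' (idx 2), next='b' -> output (2, 'b'), add 'bb' as idx 3
Step 4: w='bb' (idx 3), next='c' -> output (3, 'c'), add 'bbc' as idx 4
Step 5: w='c' (idx 1), next='b' -> output (1, 'b'), add 'cb' as idx 5
Step 6: w='c' (idx 1), next='c' -> output (1, 'c'), add 'cc' as idx 6
Step 7: w='cc' (idx 6), next='b' -> output (6, 'b'), add 'ccb' as idx 7


Encoded: [(0, 'c'), (0, 'b'), (2, 'b'), (3, 'c'), (1, 'b'), (1, 'c'), (6, 'b')]


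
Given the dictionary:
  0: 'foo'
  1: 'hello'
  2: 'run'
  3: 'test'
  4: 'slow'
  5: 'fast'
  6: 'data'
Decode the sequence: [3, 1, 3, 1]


Look up each index in the dictionary:
  3 -> 'test'
  1 -> 'hello'
  3 -> 'test'
  1 -> 'hello'

Decoded: "test hello test hello"


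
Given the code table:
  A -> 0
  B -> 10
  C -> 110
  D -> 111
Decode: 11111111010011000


Decoding:
111 -> D
111 -> D
110 -> C
10 -> B
0 -> A
110 -> C
0 -> A
0 -> A


Result: DDCBACAA


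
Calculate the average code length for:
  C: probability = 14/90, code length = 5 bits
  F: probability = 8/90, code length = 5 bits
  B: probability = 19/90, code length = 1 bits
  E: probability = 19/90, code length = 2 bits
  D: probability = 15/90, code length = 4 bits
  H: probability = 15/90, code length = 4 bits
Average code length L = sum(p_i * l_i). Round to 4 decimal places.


Weighted contributions p_i * l_i:
  C: (14/90) * 5 = 70/90
  F: (8/90) * 5 = 40/90
  B: (19/90) * 1 = 19/90
  E: (19/90) * 2 = 38/90
  D: (15/90) * 4 = 60/90
  H: (15/90) * 4 = 60/90
Sum = (70 + 40 + 19 + 38 + 60 + 60)/90 = 287/90

L = 287/90 = 3.1889 bits/symbol


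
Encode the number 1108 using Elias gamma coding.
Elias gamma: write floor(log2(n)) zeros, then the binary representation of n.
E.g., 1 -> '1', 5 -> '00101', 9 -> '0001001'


num_bits = floor(log2(1108)) + 1 = 11
leading_zeros = num_bits - 1 = 10
binary(1108) = 10001010100

Elias gamma(1108) = '0000000000' + '10001010100' = 000000000010001010100 (21 bits)


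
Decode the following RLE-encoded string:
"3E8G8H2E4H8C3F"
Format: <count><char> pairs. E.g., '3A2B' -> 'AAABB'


Expanding each <count><char> pair:
  3E -> 'EEE'
  8G -> 'GGGGGGGG'
  8H -> 'HHHHHHHH'
  2E -> 'EE'
  4H -> 'HHHH'
  8C -> 'CCCCCCCC'
  3F -> 'FFF'

Decoded = EEEGGGGGGGGHHHHHHHHEEHHHHCCCCCCCCFFF


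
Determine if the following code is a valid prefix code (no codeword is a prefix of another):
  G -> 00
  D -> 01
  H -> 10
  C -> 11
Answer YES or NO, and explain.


Checking each pair (does one codeword prefix another?):
  G='00' vs D='01': no prefix
  G='00' vs H='10': no prefix
  G='00' vs C='11': no prefix
  D='01' vs G='00': no prefix
  D='01' vs H='10': no prefix
  D='01' vs C='11': no prefix
  H='10' vs G='00': no prefix
  H='10' vs D='01': no prefix
  H='10' vs C='11': no prefix
  C='11' vs G='00': no prefix
  C='11' vs D='01': no prefix
  C='11' vs H='10': no prefix
No violation found over all pairs.

YES -- this is a valid prefix code. No codeword is a prefix of any other codeword.


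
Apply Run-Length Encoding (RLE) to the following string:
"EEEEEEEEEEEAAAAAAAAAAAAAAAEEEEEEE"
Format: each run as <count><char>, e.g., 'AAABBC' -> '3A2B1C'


Scanning runs left to right:
  i=0: run of 'E' x 11 -> '11E'
  i=11: run of 'A' x 15 -> '15A'
  i=26: run of 'E' x 7 -> '7E'

RLE = 11E15A7E
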